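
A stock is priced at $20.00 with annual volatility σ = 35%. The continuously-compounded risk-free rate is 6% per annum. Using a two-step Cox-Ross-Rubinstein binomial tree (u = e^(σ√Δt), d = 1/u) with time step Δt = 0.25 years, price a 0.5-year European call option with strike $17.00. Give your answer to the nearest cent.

CRR parameters: u = e^(σ√Δt) = e^(0.35·√0.25) = 1.1912, d = 1/u = 0.8395
Per-period rate: rΔt = 0.06·0.25 = 0.015, so R = e^0.015 = 1.0151
Risk-neutral probability p = (e^0.015 − 0.8395)/(1.1912 − 0.8395) = 0.1757/0.3518 = 0.4993
Terminal stock prices: S_uu = 28.38, S_ud = 20, S_dd = 14.09
Terminal payoffs (S − K): max(11.38, 0) = 11.38, max(3, 0) = 3, max(-2.906, 0) = 0
Node u (S = 23.82): V_u = e^(−0.015)·[0.4993·11.3814 + 0.5007·3.0000] = 7.0780
Node d (S = 16.79): V_d = e^(−0.015)·[0.4993·3.0000 + 0.5007·0.0000] = 1.4757
Node 0 (S = 20): V_0 = e^(−0.015)·[0.4993·7.0780 + 0.5007·1.4757] = 4.2094

$4.21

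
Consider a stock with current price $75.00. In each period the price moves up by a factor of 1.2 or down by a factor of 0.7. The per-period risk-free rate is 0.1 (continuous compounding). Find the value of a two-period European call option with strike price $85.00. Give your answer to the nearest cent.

Risk-neutral probability p = (e^0.1 − 0.7)/(1.2 − 0.7) = 0.4052/0.5000 = 0.8103
Terminal stock prices: S_uu = 108, S_ud = 63, S_dd = 36.75
Terminal payoffs (S − K): max(23, 0) = 23, max(-22, 0) = 0, max(-48.25, 0) = 0
Node u (S = 90): V_u = e^(−0.1)·[0.8103·23.0000 + 0.1897·0.0000] = 16.8642
Node d (S = 52.5): V_d = e^(−0.1)·[0.8103·0.0000 + 0.1897·0.0000] = 0.0000
Node 0 (S = 75): V_0 = e^(−0.1)·[0.8103·16.8642 + 0.1897·0.0000] = 12.3653

$12.37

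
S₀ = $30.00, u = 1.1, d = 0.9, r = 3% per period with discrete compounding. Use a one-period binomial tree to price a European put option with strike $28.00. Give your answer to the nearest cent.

Risk-neutral probability p = (1 + 0.03 − 0.9)/(1.1 − 0.9) = 0.1300/0.2000 = 0.6500
Terminal stock prices: S_u = 33, S_d = 27
Terminal payoffs (K − S): max(-5, 0) = 0, max(1, 0) = 1
Node 0 (S = 30): V_0 = 1/1.03·[0.6500·0.0000 + 0.3500·1.0000] = 0.3398

$0.34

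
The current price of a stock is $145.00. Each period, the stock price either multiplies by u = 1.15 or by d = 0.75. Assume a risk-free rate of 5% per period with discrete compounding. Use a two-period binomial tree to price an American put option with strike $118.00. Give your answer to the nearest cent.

Risk-neutral probability p = (1 + 0.05 − 0.75)/(1.15 − 0.75) = 0.3000/0.4000 = 0.7500
Terminal stock prices: S_uu = 191.8, S_ud = 125.1, S_dd = 81.56
Terminal payoffs (K − S): max(-73.76, 0) = 0, max(-7.062, 0) = 0, max(36.44, 0) = 36.44
Node u (S = 166.8): continuation = 1/1.05·[0.7500·0.0000 + 0.2500·0.0000] = 0.0000; exercise value = 0.0000 ≤ continuation, so V_u = 0.0000
Node d (S = 108.8): continuation = 1/1.05·[0.7500·0.0000 + 0.2500·36.4375] = 8.6756; exercise value = 9.2500 > continuation, so V_d = 9.2500 (exercise)
Node 0 (S = 145): continuation = 1/1.05·[0.7500·0.0000 + 0.2500·9.2500] = 2.2024; exercise value = 0.0000 ≤ continuation, so V_0 = 2.2024

$2.20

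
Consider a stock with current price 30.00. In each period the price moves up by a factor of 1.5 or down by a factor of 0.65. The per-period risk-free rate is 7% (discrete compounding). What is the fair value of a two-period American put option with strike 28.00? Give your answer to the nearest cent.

4.02

Risk-neutral probability p = (1 + 0.07 − 0.65)/(1.5 − 0.65) = 0.4200/0.8500 = 0.4941
Terminal stock prices: S_uu = 67.5, S_ud = 29.25, S_dd = 12.68
Terminal payoffs (K − S): max(-39.5, 0) = 0, max(-1.25, 0) = 0, max(15.32, 0) = 15.32
Node u (S = 45): continuation = 1/1.07·[0.4941·0.0000 + 0.5059·0.0000] = 0.0000; exercise value = 0.0000 ≤ continuation, so V_u = 0.0000
Node d (S = 19.5): continuation = 1/1.07·[0.4941·0.0000 + 0.5059·15.3250] = 7.2455; exercise value = 8.5000 > continuation, so V_d = 8.5000 (exercise)
Node 0 (S = 30): continuation = 1/1.07·[0.4941·0.0000 + 0.5059·8.5000] = 4.0187; exercise value = 0.0000 ≤ continuation, so V_0 = 4.0187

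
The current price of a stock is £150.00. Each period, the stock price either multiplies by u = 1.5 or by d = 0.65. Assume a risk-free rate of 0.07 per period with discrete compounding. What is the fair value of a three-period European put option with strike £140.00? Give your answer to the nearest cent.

£24.36

Risk-neutral probability p = (1 + 0.07 − 0.65)/(1.5 − 0.65) = 0.4200/0.8500 = 0.4941
Terminal stock prices: S_uuu = 506.2, S_uud = 219.4, S_udd = 95.06, S_ddd = 41.19
Terminal payoffs (K − S): max(-366.2, 0) = 0, max(-79.38, 0) = 0, max(44.94, 0) = 44.94, max(98.81, 0) = 98.81
Node uu (S = 337.5): V_uu = 1/1.07·[0.4941·0.0000 + 0.5059·0.0000] = 0.0000
Node ud (S = 146.2): V_ud = 1/1.07·[0.4941·0.0000 + 0.5059·44.9375] = 21.2459
Node dd (S = 63.38): V_dd = 1/1.07·[0.4941·44.9375 + 0.5059·98.8063] = 67.4661
Node u (S = 225): V_u = 1/1.07·[0.4941·0.0000 + 0.5059·21.2459] = 10.0448
Node d (S = 97.5): V_d = 1/1.07·[0.4941·21.2459 + 0.5059·67.4661] = 41.7083
Node 0 (S = 150): V_0 = 1/1.07·[0.4941·10.0448 + 0.5059·41.7083] = 24.3578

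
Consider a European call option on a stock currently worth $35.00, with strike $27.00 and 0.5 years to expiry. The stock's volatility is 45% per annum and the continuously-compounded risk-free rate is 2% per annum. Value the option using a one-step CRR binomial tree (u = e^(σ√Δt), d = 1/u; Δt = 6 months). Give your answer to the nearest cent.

CRR parameters: u = e^(σ√Δt) = e^(0.45·√0.5) = 1.3746, d = 1/u = 0.7275
Per-period rate: rΔt = 0.02·0.5 = 0.01, so R = e^0.01 = 1.0101
Risk-neutral probability p = (e^0.01 − 0.7275)/(1.3746 − 0.7275) = 0.2826/0.6472 = 0.4366
Terminal stock prices: S_u = 48.11, S_d = 25.46
Terminal payoffs (S − K): max(21.11, 0) = 21.11, max(-1.539, 0) = 0
Node 0 (S = 35): V_0 = e^(−0.01)·[0.4366·21.1127 + 0.5634·0.0000] = 9.1270

$9.13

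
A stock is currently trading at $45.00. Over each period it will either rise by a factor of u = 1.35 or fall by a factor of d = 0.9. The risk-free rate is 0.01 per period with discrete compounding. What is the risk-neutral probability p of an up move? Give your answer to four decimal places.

p = 0.2444

Risk-neutral probability p = (1 + 0.01 − 0.9)/(1.35 − 0.9) = 0.1100/0.4500 = 0.2444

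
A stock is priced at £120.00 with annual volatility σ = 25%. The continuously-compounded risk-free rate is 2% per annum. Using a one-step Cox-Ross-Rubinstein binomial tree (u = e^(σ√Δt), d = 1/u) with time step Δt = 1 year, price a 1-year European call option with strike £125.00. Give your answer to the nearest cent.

£13.62

CRR parameters: u = e^(σ√Δt) = e^(0.25·√1) = 1.2840, d = 1/u = 0.7788
Per-period rate: rΔt = 0.02·1 = 0.02, so R = e^0.02 = 1.0202
Risk-neutral probability p = (e^0.02 − 0.7788)/(1.2840 − 0.7788) = 0.2414/0.5052 = 0.4778
Terminal stock prices: S_u = 154.1, S_d = 93.46
Terminal payoffs (S − K): max(29.08, 0) = 29.08, max(-31.54, 0) = 0
Node 0 (S = 120): V_0 = e^(−0.02)·[0.4778·29.0831 + 0.5222·0.0000] = 13.6210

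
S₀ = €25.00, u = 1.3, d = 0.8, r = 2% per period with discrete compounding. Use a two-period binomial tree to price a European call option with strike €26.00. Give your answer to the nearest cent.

Risk-neutral probability p = (1 + 0.02 − 0.8)/(1.3 − 0.8) = 0.2200/0.5000 = 0.4400
Terminal stock prices: S_uu = 42.25, S_ud = 26, S_dd = 16
Terminal payoffs (S − K): max(16.25, 0) = 16.25, max(0, 0) = 0, max(-10, 0) = 0
Node u (S = 32.5): V_u = 1/1.02·[0.4400·16.2500 + 0.5600·0.0000] = 7.0098
Node d (S = 20): V_d = 1/1.02·[0.4400·0.0000 + 0.5600·0.0000] = 0.0000
Node 0 (S = 25): V_0 = 1/1.02·[0.4400·7.0098 + 0.5600·0.0000] = 3.0238

€3.02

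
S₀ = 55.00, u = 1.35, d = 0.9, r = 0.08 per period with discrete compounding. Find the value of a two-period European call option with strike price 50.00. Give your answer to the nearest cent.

13.82

Risk-neutral probability p = (1 + 0.08 − 0.9)/(1.35 − 0.9) = 0.1800/0.4500 = 0.4000
Terminal stock prices: S_uu = 100.2, S_ud = 66.83, S_dd = 44.55
Terminal payoffs (S − K): max(50.24, 0) = 50.24, max(16.83, 0) = 16.83, max(-5.45, 0) = 0
Node u (S = 74.25): V_u = 1/1.08·[0.4000·50.2375 + 0.6000·16.8250] = 27.9537
Node d (S = 49.5): V_d = 1/1.08·[0.4000·16.8250 + 0.6000·0.0000] = 6.2315
Node 0 (S = 55): V_0 = 1/1.08·[0.4000·27.9537 + 0.6000·6.2315] = 13.8152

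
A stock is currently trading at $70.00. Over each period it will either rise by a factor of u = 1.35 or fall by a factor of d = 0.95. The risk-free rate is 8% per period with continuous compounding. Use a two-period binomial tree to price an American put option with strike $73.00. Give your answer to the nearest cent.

Risk-neutral probability p = (e^0.08 − 0.95)/(1.35 − 0.95) = 0.1333/0.4000 = 0.3332
Terminal stock prices: S_uu = 127.6, S_ud = 89.77, S_dd = 63.17
Terminal payoffs (K − S): max(-54.58, 0) = 0, max(-16.77, 0) = 0, max(9.825, 0) = 9.825
Node u (S = 94.5): continuation = e^(−0.08)·[0.3332·0.0000 + 0.6668·0.0000] = 0.0000; exercise value = 0.0000 ≤ continuation, so V_u = 0.0000
Node d (S = 66.5): continuation = e^(−0.08)·[0.3332·0.0000 + 0.6668·9.8250] = 6.0475; exercise value = 6.5000 > continuation, so V_d = 6.5000 (exercise)
Node 0 (S = 70): continuation = e^(−0.08)·[0.3332·0.0000 + 0.6668·6.5000] = 4.0009; exercise value = 3.0000 ≤ continuation, so V_0 = 4.0009

$4.00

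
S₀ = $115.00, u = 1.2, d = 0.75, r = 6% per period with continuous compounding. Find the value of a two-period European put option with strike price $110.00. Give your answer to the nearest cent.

$6.24

Risk-neutral probability p = (e^0.06 − 0.75)/(1.2 − 0.75) = 0.3118/0.4500 = 0.6930
Terminal stock prices: S_uu = 165.6, S_ud = 103.5, S_dd = 64.69
Terminal payoffs (K − S): max(-55.6, 0) = 0, max(6.5, 0) = 6.5, max(45.31, 0) = 45.31
Node u (S = 138): V_u = e^(−0.06)·[0.6930·0.0000 + 0.3070·6.5000] = 1.8795
Node d (S = 86.25): V_d = e^(−0.06)·[0.6930·6.5000 + 0.3070·45.3125] = 17.3441
Node 0 (S = 115): V_0 = e^(−0.06)·[0.6930·1.8795 + 0.3070·17.3441] = 6.2416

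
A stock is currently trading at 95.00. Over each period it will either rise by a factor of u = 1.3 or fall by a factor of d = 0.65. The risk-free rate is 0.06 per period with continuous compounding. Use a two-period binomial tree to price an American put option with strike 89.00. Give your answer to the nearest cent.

Risk-neutral probability p = (e^0.06 − 0.65)/(1.3 − 0.65) = 0.4118/0.6500 = 0.6336
Terminal stock prices: S_uu = 160.6, S_ud = 80.28, S_dd = 40.14
Terminal payoffs (K − S): max(-71.55, 0) = 0, max(8.725, 0) = 8.725, max(48.86, 0) = 48.86
Node u (S = 123.5): continuation = e^(−0.06)·[0.6336·0.0000 + 0.3664·8.7250] = 3.0107; exercise value = 0.0000 ≤ continuation, so V_u = 3.0107
Node d (S = 61.75): continuation = e^(−0.06)·[0.6336·8.7250 + 0.3664·48.8625] = 22.0670; exercise value = 27.2500 > continuation, so V_d = 27.2500 (exercise)
Node 0 (S = 95): continuation = e^(−0.06)·[0.6336·3.0107 + 0.3664·27.2500] = 11.1996; exercise value = 0.0000 ≤ continuation, so V_0 = 11.1996

11.20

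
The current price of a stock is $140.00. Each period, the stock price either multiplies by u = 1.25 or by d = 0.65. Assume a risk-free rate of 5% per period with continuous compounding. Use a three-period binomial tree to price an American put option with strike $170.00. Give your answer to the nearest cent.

Risk-neutral probability p = (e^0.05 − 0.65)/(1.25 − 0.65) = 0.4013/0.6000 = 0.6688
Terminal stock prices: S_uuu = 273.4, S_uud = 142.2, S_udd = 73.94, S_ddd = 38.45
Terminal payoffs (K − S): max(-103.4, 0) = 0, max(27.81, 0) = 27.81, max(96.06, 0) = 96.06, max(131.6, 0) = 131.6
Node uu (S = 218.8): continuation = e^(−0.05)·[0.6688·0.0000 + 0.3312·27.8125] = 8.7626; exercise value = 0.0000 ≤ continuation, so V_uu = 8.7626
Node ud (S = 113.8): continuation = e^(−0.05)·[0.6688·27.8125 + 0.3312·96.0625] = 47.9590; exercise value = 56.2500 > continuation, so V_ud = 56.2500 (exercise)
Node dd (S = 59.15): continuation = e^(−0.05)·[0.6688·96.0625 + 0.3312·131.5525] = 102.5590; exercise value = 110.8500 > continuation, so V_dd = 110.8500 (exercise)
Node u (S = 175): continuation = e^(−0.05)·[0.6688·8.7626 + 0.3312·56.2500] = 23.2967; exercise value = 0.0000 ≤ continuation, so V_u = 23.2967
Node d (S = 91): continuation = e^(−0.05)·[0.6688·56.2500 + 0.3312·110.8500] = 70.7090; exercise value = 79.0000 > continuation, so V_d = 79.0000 (exercise)
Node 0 (S = 140): continuation = e^(−0.05)·[0.6688·23.2967 + 0.3312·79.0000] = 39.7105; exercise value = 30.0000 ≤ continuation, so V_0 = 39.7105

$39.71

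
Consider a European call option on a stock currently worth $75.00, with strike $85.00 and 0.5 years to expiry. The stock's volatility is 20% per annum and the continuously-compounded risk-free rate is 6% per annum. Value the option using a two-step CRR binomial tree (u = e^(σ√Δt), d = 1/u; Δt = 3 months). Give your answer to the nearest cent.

$1.94

CRR parameters: u = e^(σ√Δt) = e^(0.2·√0.25) = 1.1052, d = 1/u = 0.9048
Per-period rate: rΔt = 0.06·0.25 = 0.015, so R = e^0.015 = 1.0151
Risk-neutral probability p = (e^0.015 − 0.9048)/(1.1052 − 0.9048) = 0.1103/0.2003 = 0.5505
Terminal stock prices: S_uu = 91.61, S_ud = 75, S_dd = 61.4
Terminal payoffs (S − K): max(6.605, 0) = 6.605, max(-10, 0) = 0, max(-23.6, 0) = 0
Node u (S = 82.89): V_u = e^(−0.015)·[0.5505·6.6052 + 0.4495·0.0000] = 3.5818
Node d (S = 67.86): V_d = e^(−0.015)·[0.5505·0.0000 + 0.4495·0.0000] = 0.0000
Node 0 (S = 75): V_0 = e^(−0.015)·[0.5505·3.5818 + 0.4495·0.0000] = 1.9423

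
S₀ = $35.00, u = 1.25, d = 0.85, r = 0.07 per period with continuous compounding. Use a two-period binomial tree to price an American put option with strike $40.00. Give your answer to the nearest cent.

$5.00

Risk-neutral probability p = (e^0.07 − 0.85)/(1.25 − 0.85) = 0.2225/0.4000 = 0.5563
Terminal stock prices: S_uu = 54.69, S_ud = 37.19, S_dd = 25.29
Terminal payoffs (K − S): max(-14.69, 0) = 0, max(2.812, 0) = 2.812, max(14.71, 0) = 14.71
Node u (S = 43.75): continuation = e^(−0.07)·[0.5563·0.0000 + 0.4437·2.8125] = 1.1636; exercise value = 0.0000 ≤ continuation, so V_u = 1.1636
Node d (S = 29.75): continuation = e^(−0.07)·[0.5563·2.8125 + 0.4437·14.7125] = 7.5458; exercise value = 10.2500 > continuation, so V_d = 10.2500 (exercise)
Node 0 (S = 35): continuation = e^(−0.07)·[0.5563·1.1636 + 0.4437·10.2500] = 4.8443; exercise value = 5.0000 > continuation, so V_0 = 5.0000 (exercise)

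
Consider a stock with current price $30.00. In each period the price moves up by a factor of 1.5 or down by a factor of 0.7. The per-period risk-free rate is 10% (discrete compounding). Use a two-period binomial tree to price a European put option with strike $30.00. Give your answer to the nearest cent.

Risk-neutral probability p = (1 + 0.1 − 0.7)/(1.5 − 0.7) = 0.4000/0.8000 = 0.5000
Terminal stock prices: S_uu = 67.5, S_ud = 31.5, S_dd = 14.7
Terminal payoffs (K − S): max(-37.5, 0) = 0, max(-1.5, 0) = 0, max(15.3, 0) = 15.3
Node u (S = 45): V_u = 1/1.1·[0.5000·0.0000 + 0.5000·0.0000] = 0.0000
Node d (S = 21): V_d = 1/1.1·[0.5000·0.0000 + 0.5000·15.3000] = 6.9545
Node 0 (S = 30): V_0 = 1/1.1·[0.5000·0.0000 + 0.5000·6.9545] = 3.1612

$3.16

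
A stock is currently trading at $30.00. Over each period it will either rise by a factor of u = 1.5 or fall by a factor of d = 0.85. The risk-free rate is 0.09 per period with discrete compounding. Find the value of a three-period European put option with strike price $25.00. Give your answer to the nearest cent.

$1.27

Risk-neutral probability p = (1 + 0.09 − 0.85)/(1.5 − 0.85) = 0.2400/0.6500 = 0.3692
Terminal stock prices: S_uuu = 101.2, S_uud = 57.38, S_udd = 32.51, S_ddd = 18.42
Terminal payoffs (K − S): max(-76.25, 0) = 0, max(-32.38, 0) = 0, max(-7.512, 0) = 0, max(6.576, 0) = 6.576
Node uu (S = 67.5): V_uu = 1/1.09·[0.3692·0.0000 + 0.6308·0.0000] = 0.0000
Node ud (S = 38.25): V_ud = 1/1.09·[0.3692·0.0000 + 0.6308·0.0000] = 0.0000
Node dd (S = 21.67): V_dd = 1/1.09·[0.3692·0.0000 + 0.6308·6.5763] = 3.8056
Node u (S = 45): V_u = 1/1.09·[0.3692·0.0000 + 0.6308·0.0000] = 0.0000
Node d (S = 25.5): V_d = 1/1.09·[0.3692·0.0000 + 0.6308·3.8056] = 2.2022
Node 0 (S = 30): V_0 = 1/1.09·[0.3692·0.0000 + 0.6308·2.2022] = 1.2744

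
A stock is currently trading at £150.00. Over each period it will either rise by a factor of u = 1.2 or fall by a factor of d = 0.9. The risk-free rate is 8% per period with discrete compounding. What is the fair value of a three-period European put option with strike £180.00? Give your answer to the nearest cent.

Risk-neutral probability p = (1 + 0.08 − 0.9)/(1.2 − 0.9) = 0.1800/0.3000 = 0.6000
Terminal stock prices: S_uuu = 259.2, S_uud = 194.4, S_udd = 145.8, S_ddd = 109.4
Terminal payoffs (K − S): max(-79.2, 0) = 0, max(-14.4, 0) = 0, max(34.2, 0) = 34.2, max(70.65, 0) = 70.65
Node uu (S = 216): V_uu = 1/1.08·[0.6000·0.0000 + 0.4000·0.0000] = 0.0000
Node ud (S = 162): V_ud = 1/1.08·[0.6000·0.0000 + 0.4000·34.2000] = 12.6667
Node dd (S = 121.5): V_dd = 1/1.08·[0.6000·34.2000 + 0.4000·70.6500] = 45.1667
Node u (S = 180): V_u = 1/1.08·[0.6000·0.0000 + 0.4000·12.6667] = 4.6914
Node d (S = 135): V_d = 1/1.08·[0.6000·12.6667 + 0.4000·45.1667] = 23.7654
Node 0 (S = 150): V_0 = 1/1.08·[0.6000·4.6914 + 0.4000·23.7654] = 11.4083

£11.41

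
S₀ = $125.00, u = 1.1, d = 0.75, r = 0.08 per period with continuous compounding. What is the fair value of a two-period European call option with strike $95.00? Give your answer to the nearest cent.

Risk-neutral probability p = (e^0.08 − 0.75)/(1.1 − 0.75) = 0.3333/0.3500 = 0.9522
Terminal stock prices: S_uu = 151.3, S_ud = 103.1, S_dd = 70.31
Terminal payoffs (S − K): max(56.25, 0) = 56.25, max(8.125, 0) = 8.125, max(-24.69, 0) = 0
Node u (S = 137.5): V_u = e^(−0.08)·[0.9522·56.2500 + 0.0478·8.1250] = 49.8039
Node d (S = 93.75): V_d = e^(−0.08)·[0.9522·8.1250 + 0.0478·0.0000] = 7.1422
Node 0 (S = 125): V_0 = e^(−0.08)·[0.9522·49.8039 + 0.0478·7.1422] = 44.0943

$44.09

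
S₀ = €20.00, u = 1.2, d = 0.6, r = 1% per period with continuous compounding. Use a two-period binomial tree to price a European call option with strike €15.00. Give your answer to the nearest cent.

€6.32

Risk-neutral probability p = (e^0.01 − 0.6)/(1.2 − 0.6) = 0.4101/0.6000 = 0.6834
Terminal stock prices: S_uu = 28.8, S_ud = 14.4, S_dd = 7.2
Terminal payoffs (S − K): max(13.8, 0) = 13.8, max(-0.6, 0) = 0, max(-7.8, 0) = 0
Node u (S = 24): V_u = e^(−0.01)·[0.6834·13.8000 + 0.3166·0.0000] = 9.3373
Node d (S = 12): V_d = e^(−0.01)·[0.6834·0.0000 + 0.3166·0.0000] = 0.0000
Node 0 (S = 20): V_0 = e^(−0.01)·[0.6834·9.3373 + 0.3166·0.0000] = 6.3178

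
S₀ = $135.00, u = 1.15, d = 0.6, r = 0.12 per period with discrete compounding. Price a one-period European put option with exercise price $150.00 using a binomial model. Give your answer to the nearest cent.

$3.36

Risk-neutral probability p = (1 + 0.12 − 0.6)/(1.15 − 0.6) = 0.5200/0.5500 = 0.9455
Terminal stock prices: S_u = 155.2, S_d = 81
Terminal payoffs (K − S): max(-5.25, 0) = 0, max(69, 0) = 69
Node 0 (S = 135): V_0 = 1/1.12·[0.9455·0.0000 + 0.0545·69.0000] = 3.3604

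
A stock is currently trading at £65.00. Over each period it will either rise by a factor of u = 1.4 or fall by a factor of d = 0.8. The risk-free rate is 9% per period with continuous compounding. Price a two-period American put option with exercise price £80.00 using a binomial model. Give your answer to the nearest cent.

Risk-neutral probability p = (e^0.09 − 0.8)/(1.4 − 0.8) = 0.2942/0.6000 = 0.4903
Terminal stock prices: S_uu = 127.4, S_ud = 72.8, S_dd = 41.6
Terminal payoffs (K − S): max(-47.4, 0) = 0, max(7.2, 0) = 7.2, max(38.4, 0) = 38.4
Node u (S = 91): continuation = e^(−0.09)·[0.4903·0.0000 + 0.5097·7.2000] = 3.3540; exercise value = 0.0000 ≤ continuation, so V_u = 3.3540
Node d (S = 52): continuation = e^(−0.09)·[0.4903·7.2000 + 0.5097·38.4000] = 21.1145; exercise value = 28.0000 > continuation, so V_d = 28.0000 (exercise)
Node 0 (S = 65): continuation = e^(−0.09)·[0.4903·3.3540 + 0.5097·28.0000] = 14.5464; exercise value = 15.0000 > continuation, so V_0 = 15.0000 (exercise)

£15.00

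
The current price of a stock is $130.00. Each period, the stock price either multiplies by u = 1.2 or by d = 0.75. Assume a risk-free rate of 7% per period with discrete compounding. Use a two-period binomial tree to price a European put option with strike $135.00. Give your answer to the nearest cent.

$10.97

Risk-neutral probability p = (1 + 0.07 − 0.75)/(1.2 − 0.75) = 0.3200/0.4500 = 0.7111
Terminal stock prices: S_uu = 187.2, S_ud = 117, S_dd = 73.12
Terminal payoffs (K − S): max(-52.2, 0) = 0, max(18, 0) = 18, max(61.88, 0) = 61.88
Node u (S = 156): V_u = 1/1.07·[0.7111·0.0000 + 0.2889·18.0000] = 4.8598
Node d (S = 97.5): V_d = 1/1.07·[0.7111·18.0000 + 0.2889·61.8750] = 28.6682
Node 0 (S = 130): V_0 = 1/1.07·[0.7111·4.8598 + 0.2889·28.6682] = 10.9699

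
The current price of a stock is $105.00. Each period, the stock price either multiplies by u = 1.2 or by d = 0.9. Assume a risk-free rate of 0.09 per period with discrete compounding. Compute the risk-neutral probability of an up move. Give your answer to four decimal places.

Risk-neutral probability p = (1 + 0.09 − 0.9)/(1.2 − 0.9) = 0.1900/0.3000 = 0.6333

p = 0.6333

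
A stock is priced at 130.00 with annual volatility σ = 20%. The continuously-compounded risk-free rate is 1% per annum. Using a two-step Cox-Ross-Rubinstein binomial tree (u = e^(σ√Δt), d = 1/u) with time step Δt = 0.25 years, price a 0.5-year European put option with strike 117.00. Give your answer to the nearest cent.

2.76

CRR parameters: u = e^(σ√Δt) = e^(0.2·√0.25) = 1.1052, d = 1/u = 0.9048
Per-period rate: rΔt = 0.01·0.25 = 0.0025, so R = e^0.0025 = 1.0025
Risk-neutral probability p = (e^0.0025 − 0.9048)/(1.1052 − 0.9048) = 0.0977/0.2003 = 0.4875
Terminal stock prices: S_uu = 158.8, S_ud = 130, S_dd = 106.4
Terminal payoffs (K − S): max(-41.78, 0) = 0, max(-13, 0) = 0, max(10.57, 0) = 10.57
Node u (S = 143.7): V_u = e^(−0.0025)·[0.4875·0.0000 + 0.5125·0.0000] = 0.0000
Node d (S = 117.6): V_d = e^(−0.0025)·[0.4875·0.0000 + 0.5125·10.5650] = 5.4009
Node 0 (S = 130): V_0 = e^(−0.0025)·[0.4875·0.0000 + 0.5125·5.4009] = 2.7610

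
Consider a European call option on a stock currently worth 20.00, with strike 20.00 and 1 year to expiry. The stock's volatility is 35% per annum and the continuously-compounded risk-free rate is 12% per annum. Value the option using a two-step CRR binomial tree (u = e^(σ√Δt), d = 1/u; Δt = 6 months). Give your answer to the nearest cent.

3.59

CRR parameters: u = e^(σ√Δt) = e^(0.35·√0.5) = 1.2808, d = 1/u = 0.7808
Per-period rate: rΔt = 0.12·0.5 = 0.06, so R = e^0.06 = 1.0618
Risk-neutral probability p = (e^0.06 − 0.7808)/(1.2808 − 0.7808) = 0.2811/0.5000 = 0.5621
Terminal stock prices: S_uu = 32.81, S_ud = 20, S_dd = 12.19
Terminal payoffs (S − K): max(12.81, 0) = 12.81, max(0, 0) = 0, max(-7.808, 0) = 0
Node u (S = 25.62): V_u = e^(−0.06)·[0.5621·12.8091 + 0.4379·0.0000] = 6.7808
Node d (S = 15.62): V_d = e^(−0.06)·[0.5621·0.0000 + 0.4379·0.0000] = 0.0000
Node 0 (S = 20): V_0 = e^(−0.06)·[0.5621·6.7808 + 0.4379·0.0000] = 3.5895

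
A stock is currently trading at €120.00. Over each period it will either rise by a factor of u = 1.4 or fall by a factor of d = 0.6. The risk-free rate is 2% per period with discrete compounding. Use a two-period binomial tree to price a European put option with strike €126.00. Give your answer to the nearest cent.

€30.04

Risk-neutral probability p = (1 + 0.02 − 0.6)/(1.4 − 0.6) = 0.4200/0.8000 = 0.5250
Terminal stock prices: S_uu = 235.2, S_ud = 100.8, S_dd = 43.2
Terminal payoffs (K − S): max(-109.2, 0) = 0, max(25.2, 0) = 25.2, max(82.8, 0) = 82.8
Node u (S = 168): V_u = 1/1.02·[0.5250·0.0000 + 0.4750·25.2000] = 11.7353
Node d (S = 72): V_d = 1/1.02·[0.5250·25.2000 + 0.4750·82.8000] = 51.5294
Node 0 (S = 120): V_0 = 1/1.02·[0.5250·11.7353 + 0.4750·51.5294] = 30.0368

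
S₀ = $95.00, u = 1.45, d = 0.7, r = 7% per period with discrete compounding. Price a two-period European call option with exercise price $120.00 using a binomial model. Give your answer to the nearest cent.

$16.95

Risk-neutral probability p = (1 + 0.07 − 0.7)/(1.45 − 0.7) = 0.3700/0.7500 = 0.4933
Terminal stock prices: S_uu = 199.7, S_ud = 96.42, S_dd = 46.55
Terminal payoffs (S − K): max(79.74, 0) = 79.74, max(-23.58, 0) = 0, max(-73.45, 0) = 0
Node u (S = 137.8): V_u = 1/1.07·[0.4933·79.7375 + 0.5067·0.0000] = 36.7637
Node d (S = 66.5): V_d = 1/1.07·[0.4933·0.0000 + 0.5067·0.0000] = 0.0000
Node 0 (S = 95): V_0 = 1/1.07·[0.4933·36.7637 + 0.5067·0.0000] = 16.9502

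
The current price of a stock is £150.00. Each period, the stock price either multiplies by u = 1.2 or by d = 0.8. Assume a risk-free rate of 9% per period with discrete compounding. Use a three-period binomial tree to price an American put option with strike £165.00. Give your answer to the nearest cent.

£15.00

Risk-neutral probability p = (1 + 0.09 − 0.8)/(1.2 − 0.8) = 0.2900/0.4000 = 0.7250
Terminal stock prices: S_uuu = 259.2, S_uud = 172.8, S_udd = 115.2, S_ddd = 76.8
Terminal payoffs (K − S): max(-94.2, 0) = 0, max(-7.8, 0) = 0, max(49.8, 0) = 49.8, max(88.2, 0) = 88.2
Node uu (S = 216): continuation = 1/1.09·[0.7250·0.0000 + 0.2750·0.0000] = 0.0000; exercise value = 0.0000 ≤ continuation, so V_uu = 0.0000
Node ud (S = 144): continuation = 1/1.09·[0.7250·0.0000 + 0.2750·49.8000] = 12.5642; exercise value = 21.0000 > continuation, so V_ud = 21.0000 (exercise)
Node dd (S = 96): continuation = 1/1.09·[0.7250·49.8000 + 0.2750·88.2000] = 55.3761; exercise value = 69.0000 > continuation, so V_dd = 69.0000 (exercise)
Node u (S = 180): continuation = 1/1.09·[0.7250·0.0000 + 0.2750·21.0000] = 5.2982; exercise value = 0.0000 ≤ continuation, so V_u = 5.2982
Node d (S = 120): continuation = 1/1.09·[0.7250·21.0000 + 0.2750·69.0000] = 31.3761; exercise value = 45.0000 > continuation, so V_d = 45.0000 (exercise)
Node 0 (S = 150): continuation = 1/1.09·[0.7250·5.2982 + 0.2750·45.0000] = 14.8772; exercise value = 15.0000 > continuation, so V_0 = 15.0000 (exercise)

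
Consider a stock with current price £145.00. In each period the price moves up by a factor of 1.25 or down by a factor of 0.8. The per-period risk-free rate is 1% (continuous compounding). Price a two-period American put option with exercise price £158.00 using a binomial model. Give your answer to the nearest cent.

£25.34

Risk-neutral probability p = (e^0.01 − 0.8)/(1.25 − 0.8) = 0.2101/0.4500 = 0.4668
Terminal stock prices: S_uu = 226.6, S_ud = 145, S_dd = 92.8
Terminal payoffs (K − S): max(-68.56, 0) = 0, max(13, 0) = 13, max(65.2, 0) = 65.2
Node u (S = 181.2): continuation = e^(−0.01)·[0.4668·0.0000 + 0.5332·13.0000] = 6.8629; exercise value = 0.0000 ≤ continuation, so V_u = 6.8629
Node d (S = 116): continuation = e^(−0.01)·[0.4668·13.0000 + 0.5332·65.2000] = 40.4279; exercise value = 42.0000 > continuation, so V_d = 42.0000 (exercise)
Node 0 (S = 145): continuation = e^(−0.01)·[0.4668·6.8629 + 0.5332·42.0000] = 25.3441; exercise value = 13.0000 ≤ continuation, so V_0 = 25.3441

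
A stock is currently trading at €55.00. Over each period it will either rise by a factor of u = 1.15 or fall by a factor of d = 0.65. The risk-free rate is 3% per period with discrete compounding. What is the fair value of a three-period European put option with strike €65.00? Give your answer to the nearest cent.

€11.98

Risk-neutral probability p = (1 + 0.03 − 0.65)/(1.15 − 0.65) = 0.3800/0.5000 = 0.7600
Terminal stock prices: S_uuu = 83.65, S_uud = 47.28, S_udd = 26.72, S_ddd = 15.1
Terminal payoffs (K − S): max(-18.65, 0) = 0, max(17.72, 0) = 17.72, max(38.28, 0) = 38.28, max(49.9, 0) = 49.9
Node uu (S = 72.74): V_uu = 1/1.03·[0.7600·0.0000 + 0.2400·17.7206] = 4.1291
Node ud (S = 41.11): V_ud = 1/1.03·[0.7600·17.7206 + 0.2400·38.2769] = 21.9943
Node dd (S = 23.24): V_dd = 1/1.03·[0.7600·38.2769 + 0.2400·49.8956] = 39.8693
Node u (S = 63.25): V_u = 1/1.03·[0.7600·4.1291 + 0.2400·21.9943] = 8.1716
Node d (S = 35.75): V_d = 1/1.03·[0.7600·21.9943 + 0.2400·39.8693] = 25.5187
Node 0 (S = 55): V_0 = 1/1.03·[0.7600·8.1716 + 0.2400·25.5187] = 11.9756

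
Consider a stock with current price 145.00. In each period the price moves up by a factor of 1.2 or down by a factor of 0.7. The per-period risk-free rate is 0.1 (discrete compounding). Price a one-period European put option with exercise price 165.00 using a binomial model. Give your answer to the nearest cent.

11.55

Risk-neutral probability p = (1 + 0.1 − 0.7)/(1.2 − 0.7) = 0.4000/0.5000 = 0.8000
Terminal stock prices: S_u = 174, S_d = 101.5
Terminal payoffs (K − S): max(-9, 0) = 0, max(63.5, 0) = 63.5
Node 0 (S = 145): V_0 = 1/1.1·[0.8000·0.0000 + 0.2000·63.5000] = 11.5455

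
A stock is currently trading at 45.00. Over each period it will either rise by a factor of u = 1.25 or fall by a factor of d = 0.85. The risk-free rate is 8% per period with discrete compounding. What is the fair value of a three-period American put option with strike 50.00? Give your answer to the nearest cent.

Risk-neutral probability p = (1 + 0.08 − 0.85)/(1.25 − 0.85) = 0.2300/0.4000 = 0.5750
Terminal stock prices: S_uuu = 87.89, S_uud = 59.77, S_udd = 40.64, S_ddd = 27.64
Terminal payoffs (K − S): max(-37.89, 0) = 0, max(-9.766, 0) = 0, max(9.359, 0) = 9.359, max(22.36, 0) = 22.36
Node uu (S = 70.31): continuation = 1/1.08·[0.5750·0.0000 + 0.4250·0.0000] = 0.0000; exercise value = 0.0000 ≤ continuation, so V_uu = 0.0000
Node ud (S = 47.81): continuation = 1/1.08·[0.5750·0.0000 + 0.4250·9.3594] = 3.6831; exercise value = 2.1875 ≤ continuation, so V_ud = 3.6831
Node dd (S = 32.51): continuation = 1/1.08·[0.5750·9.3594 + 0.4250·22.3644] = 13.7838; exercise value = 17.4875 > continuation, so V_dd = 17.4875 (exercise)
Node u (S = 56.25): continuation = 1/1.08·[0.5750·0.0000 + 0.4250·3.6831] = 1.4494; exercise value = 0.0000 ≤ continuation, so V_u = 1.4494
Node d (S = 38.25): continuation = 1/1.08·[0.5750·3.6831 + 0.4250·17.4875] = 8.8426; exercise value = 11.7500 > continuation, so V_d = 11.7500 (exercise)
Node 0 (S = 45): continuation = 1/1.08·[0.5750·1.4494 + 0.4250·11.7500] = 5.3955; exercise value = 5.0000 ≤ continuation, so V_0 = 5.3955

5.40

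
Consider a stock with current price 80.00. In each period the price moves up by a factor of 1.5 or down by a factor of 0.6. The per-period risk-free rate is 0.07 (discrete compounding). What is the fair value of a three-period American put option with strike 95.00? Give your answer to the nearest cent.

26.03

Risk-neutral probability p = (1 + 0.07 − 0.6)/(1.5 − 0.6) = 0.4700/0.9000 = 0.5222
Terminal stock prices: S_uuu = 270, S_uud = 108, S_udd = 43.2, S_ddd = 17.28
Terminal payoffs (K − S): max(-175, 0) = 0, max(-13, 0) = 0, max(51.8, 0) = 51.8, max(77.72, 0) = 77.72
Node uu (S = 180): continuation = 1/1.07·[0.5222·0.0000 + 0.4778·0.0000] = 0.0000; exercise value = 0.0000 ≤ continuation, so V_uu = 0.0000
Node ud (S = 72): continuation = 1/1.07·[0.5222·0.0000 + 0.4778·51.8000] = 23.1298; exercise value = 23.0000 ≤ continuation, so V_ud = 23.1298
Node dd (S = 28.8): continuation = 1/1.07·[0.5222·51.8000 + 0.4778·77.7200] = 59.9850; exercise value = 66.2000 > continuation, so V_dd = 66.2000 (exercise)
Node u (S = 120): continuation = 1/1.07·[0.5222·0.0000 + 0.4778·23.1298] = 10.3279; exercise value = 0.0000 ≤ continuation, so V_u = 10.3279
Node d (S = 48): continuation = 1/1.07·[0.5222·23.1298 + 0.4778·66.2000] = 40.8484; exercise value = 47.0000 > continuation, so V_d = 47.0000 (exercise)
Node 0 (S = 80): continuation = 1/1.07·[0.5222·10.3279 + 0.4778·47.0000] = 26.0271; exercise value = 15.0000 ≤ continuation, so V_0 = 26.0271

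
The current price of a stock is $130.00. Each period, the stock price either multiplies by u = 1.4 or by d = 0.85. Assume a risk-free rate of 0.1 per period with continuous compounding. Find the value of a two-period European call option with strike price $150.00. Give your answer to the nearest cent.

Risk-neutral probability p = (e^0.1 − 0.85)/(1.4 − 0.85) = 0.2552/0.5500 = 0.4639
Terminal stock prices: S_uu = 254.8, S_ud = 154.7, S_dd = 93.92
Terminal payoffs (S − K): max(104.8, 0) = 104.8, max(4.7, 0) = 4.7, max(-56.08, 0) = 0
Node u (S = 182): V_u = e^(−0.1)·[0.4639·104.8000 + 0.5361·4.7000] = 46.2744
Node d (S = 110.5): V_d = e^(−0.1)·[0.4639·4.7000 + 0.5361·0.0000] = 1.9730
Node 0 (S = 130): V_0 = e^(−0.1)·[0.4639·46.2744 + 0.5361·1.9730] = 20.3828

$20.38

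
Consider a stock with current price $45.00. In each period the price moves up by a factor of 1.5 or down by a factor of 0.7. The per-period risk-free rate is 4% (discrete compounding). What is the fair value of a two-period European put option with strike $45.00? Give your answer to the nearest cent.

$7.02

Risk-neutral probability p = (1 + 0.04 − 0.7)/(1.5 − 0.7) = 0.3400/0.8000 = 0.4250
Terminal stock prices: S_uu = 101.2, S_ud = 47.25, S_dd = 22.05
Terminal payoffs (K − S): max(-56.25, 0) = 0, max(-2.25, 0) = 0, max(22.95, 0) = 22.95
Node u (S = 67.5): V_u = 1/1.04·[0.4250·0.0000 + 0.5750·0.0000] = 0.0000
Node d (S = 31.5): V_d = 1/1.04·[0.4250·0.0000 + 0.5750·22.9500] = 12.6887
Node 0 (S = 45): V_0 = 1/1.04·[0.4250·0.0000 + 0.5750·12.6887] = 7.0154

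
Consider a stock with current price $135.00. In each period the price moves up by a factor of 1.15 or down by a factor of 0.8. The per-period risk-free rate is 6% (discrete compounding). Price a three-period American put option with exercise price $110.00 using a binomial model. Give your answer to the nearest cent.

Risk-neutral probability p = (1 + 0.06 − 0.8)/(1.15 − 0.8) = 0.2600/0.3500 = 0.7429
Terminal stock prices: S_uuu = 205.3, S_uud = 142.8, S_udd = 99.36, S_ddd = 69.12
Terminal payoffs (K − S): max(-95.32, 0) = 0, max(-32.83, 0) = 0, max(10.64, 0) = 10.64, max(40.88, 0) = 40.88
Node uu (S = 178.5): continuation = 1/1.06·[0.7429·0.0000 + 0.2571·0.0000] = 0.0000; exercise value = 0.0000 ≤ continuation, so V_uu = 0.0000
Node ud (S = 124.2): continuation = 1/1.06·[0.7429·0.0000 + 0.2571·10.6400] = 2.5811; exercise value = 0.0000 ≤ continuation, so V_ud = 2.5811
Node dd (S = 86.4): continuation = 1/1.06·[0.7429·10.6400 + 0.2571·40.8800] = 17.3736; exercise value = 23.6000 > continuation, so V_dd = 23.6000 (exercise)
Node u (S = 155.2): continuation = 1/1.06·[0.7429·0.0000 + 0.2571·2.5811] = 0.6262; exercise value = 0.0000 ≤ continuation, so V_u = 0.6262
Node d (S = 108): continuation = 1/1.06·[0.7429·2.5811 + 0.2571·23.6000] = 7.5339; exercise value = 2.0000 ≤ continuation, so V_d = 7.5339
Node 0 (S = 135): continuation = 1/1.06·[0.7429·0.6262 + 0.2571·7.5339] = 2.2665; exercise value = 0.0000 ≤ continuation, so V_0 = 2.2665

$2.27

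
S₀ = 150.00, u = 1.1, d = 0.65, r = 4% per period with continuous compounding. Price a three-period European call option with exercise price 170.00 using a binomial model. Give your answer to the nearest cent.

17.23

Risk-neutral probability p = (e^0.04 − 0.65)/(1.1 − 0.65) = 0.3908/0.4500 = 0.8685
Terminal stock prices: S_uuu = 199.7, S_uud = 118, S_udd = 69.71, S_ddd = 41.19
Terminal payoffs (S − K): max(29.65, 0) = 29.65, max(-52.02, 0) = 0, max(-100.3, 0) = 0, max(-128.8, 0) = 0
Node uu (S = 181.5): V_uu = e^(−0.04)·[0.8685·29.6500 + 0.1315·0.0000] = 24.7404
Node ud (S = 107.2): V_ud = e^(−0.04)·[0.8685·0.0000 + 0.1315·0.0000] = 0.0000
Node dd (S = 63.38): V_dd = e^(−0.04)·[0.8685·0.0000 + 0.1315·0.0000] = 0.0000
Node u (S = 165): V_u = e^(−0.04)·[0.8685·24.7404 + 0.1315·0.0000] = 20.6438
Node d (S = 97.5): V_d = e^(−0.04)·[0.8685·0.0000 + 0.1315·0.0000] = 0.0000
Node 0 (S = 150): V_0 = e^(−0.04)·[0.8685·20.6438 + 0.1315·0.0000] = 17.2255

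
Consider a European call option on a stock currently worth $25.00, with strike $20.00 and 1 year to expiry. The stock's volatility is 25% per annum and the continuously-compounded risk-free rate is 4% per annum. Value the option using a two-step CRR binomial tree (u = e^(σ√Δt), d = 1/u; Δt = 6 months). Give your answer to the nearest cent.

CRR parameters: u = e^(σ√Δt) = e^(0.25·√0.5) = 1.1934, d = 1/u = 0.8380
Per-period rate: rΔt = 0.04·0.5 = 0.02, so R = e^0.02 = 1.0202
Risk-neutral probability p = (e^0.02 − 0.8380)/(1.1934 − 0.8380) = 0.1822/0.3554 = 0.5128
Terminal stock prices: S_uu = 35.6, S_ud = 25, S_dd = 17.55
Terminal payoffs (S − K): max(15.6, 0) = 15.6, max(5, 0) = 5, max(-2.445, 0) = 0
Node u (S = 29.83): V_u = e^(−0.02)·[0.5128·15.6030 + 0.4872·5.0000] = 10.2301
Node d (S = 20.95): V_d = e^(−0.02)·[0.5128·5.0000 + 0.4872·0.0000] = 2.5130
Node 0 (S = 25): V_0 = e^(−0.02)·[0.5128·10.2301 + 0.4872·2.5130] = 6.3420

$6.34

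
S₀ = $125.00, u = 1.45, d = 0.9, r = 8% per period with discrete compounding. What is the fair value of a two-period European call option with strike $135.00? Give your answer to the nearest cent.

$22.35

Risk-neutral probability p = (1 + 0.08 − 0.9)/(1.45 − 0.9) = 0.1800/0.5500 = 0.3273
Terminal stock prices: S_uu = 262.8, S_ud = 163.1, S_dd = 101.2
Terminal payoffs (S − K): max(127.8, 0) = 127.8, max(28.12, 0) = 28.12, max(-33.75, 0) = 0
Node u (S = 181.2): V_u = 1/1.08·[0.3273·127.8125 + 0.6727·28.1250] = 56.2500
Node d (S = 112.5): V_d = 1/1.08·[0.3273·28.1250 + 0.6727·0.0000] = 8.5227
Node 0 (S = 125): V_0 = 1/1.08·[0.3273·56.2500 + 0.6727·8.5227] = 22.3542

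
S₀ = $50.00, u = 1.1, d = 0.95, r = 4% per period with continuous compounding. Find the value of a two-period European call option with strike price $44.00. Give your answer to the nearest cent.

Risk-neutral probability p = (e^0.04 − 0.95)/(1.1 − 0.95) = 0.0908/0.1500 = 0.6054
Terminal stock prices: S_uu = 60.5, S_ud = 52.25, S_dd = 45.12
Terminal payoffs (S − K): max(16.5, 0) = 16.5, max(8.25, 0) = 8.25, max(1.125, 0) = 1.125
Node u (S = 55): V_u = e^(−0.04)·[0.6054·16.5000 + 0.3946·8.2500] = 12.7253
Node d (S = 47.5): V_d = e^(−0.04)·[0.6054·8.2500 + 0.3946·1.1250] = 5.2253
Node 0 (S = 50): V_0 = e^(−0.04)·[0.6054·12.7253 + 0.3946·5.2253] = 9.3829

$9.38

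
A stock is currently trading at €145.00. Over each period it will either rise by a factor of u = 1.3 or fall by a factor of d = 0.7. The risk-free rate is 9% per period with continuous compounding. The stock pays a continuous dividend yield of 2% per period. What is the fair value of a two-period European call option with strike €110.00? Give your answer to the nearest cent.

€52.11

Per-period risk-free factor R = e^0.09 = 1.0942; dividend-adjusted growth = e^(0.09−0.02) = 1.0725.
Risk-neutral probability p = (1.0725 − 0.7)/(1.3 − 0.7) = 0.3725/0.6000 = 0.6208
Terminal stock prices: S_uu = 245.1, S_ud = 131.9, S_dd = 71.05
Terminal payoffs (S − K): max(135.1, 0) = 135.1, max(21.95, 0) = 21.95, max(-38.95, 0) = 0
Node u (S = 188.5): V_u = e^(−0.09)·[0.6208·135.0500 + 0.3792·21.9500] = 84.2350
Node d (S = 101.5): V_d = e^(−0.09)·[0.6208·21.9500 + 0.3792·0.0000] = 12.4547
Node 0 (S = 145): V_0 = e^(−0.09)·[0.6208·84.2350 + 0.3792·12.4547] = 52.1117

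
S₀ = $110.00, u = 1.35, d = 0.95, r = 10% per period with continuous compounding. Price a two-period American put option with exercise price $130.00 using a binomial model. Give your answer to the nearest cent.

$20.00

Risk-neutral probability p = (e^0.1 − 0.95)/(1.35 − 0.95) = 0.1552/0.4000 = 0.3879
Terminal stock prices: S_uu = 200.5, S_ud = 141.1, S_dd = 99.27
Terminal payoffs (K − S): max(-70.48, 0) = 0, max(-11.07, 0) = 0, max(30.73, 0) = 30.73
Node u (S = 148.5): continuation = e^(−0.1)·[0.3879·0.0000 + 0.6121·0.0000] = 0.0000; exercise value = 0.0000 ≤ continuation, so V_u = 0.0000
Node d (S = 104.5): continuation = e^(−0.1)·[0.3879·0.0000 + 0.6121·30.7250] = 17.0163; exercise value = 25.5000 > continuation, so V_d = 25.5000 (exercise)
Node 0 (S = 110): continuation = e^(−0.1)·[0.3879·0.0000 + 0.6121·25.5000] = 14.1226; exercise value = 20.0000 > continuation, so V_0 = 20.0000 (exercise)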